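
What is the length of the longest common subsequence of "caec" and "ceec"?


LCS of "caec" and "ceec"
DP table:
           c    e    e    c
      0    0    0    0    0
  c   0    1    1    1    1
  a   0    1    1    1    1
  e   0    1    2    2    2
  c   0    1    2    2    3
LCS length = dp[4][4] = 3

3


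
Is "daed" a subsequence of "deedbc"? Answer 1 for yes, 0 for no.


Check if "daed" is a subsequence of "deedbc"
Greedy scan:
  Position 0 ('d'): matches sub[0] = 'd'
  Position 1 ('e'): no match needed
  Position 2 ('e'): no match needed
  Position 3 ('d'): no match needed
  Position 4 ('b'): no match needed
  Position 5 ('c'): no match needed
Only matched 1/4 characters => not a subsequence

0


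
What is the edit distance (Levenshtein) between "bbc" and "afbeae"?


Computing edit distance: "bbc" -> "afbeae"
DP table:
           a    f    b    e    a    e
      0    1    2    3    4    5    6
  b   1    1    2    2    3    4    5
  b   2    2    2    2    3    4    5
  c   3    3    3    3    3    4    5
Edit distance = dp[3][6] = 5

5


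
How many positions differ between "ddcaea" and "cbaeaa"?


Comparing "ddcaea" and "cbaeaa" position by position:
  Position 0: 'd' vs 'c' => DIFFER
  Position 1: 'd' vs 'b' => DIFFER
  Position 2: 'c' vs 'a' => DIFFER
  Position 3: 'a' vs 'e' => DIFFER
  Position 4: 'e' vs 'a' => DIFFER
  Position 5: 'a' vs 'a' => same
Positions that differ: 5

5


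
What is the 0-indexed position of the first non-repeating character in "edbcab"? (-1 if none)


Input: edbcab
Character frequencies:
  'a': 1
  'b': 2
  'c': 1
  'd': 1
  'e': 1
Scanning left to right for freq == 1:
  Position 0 ('e'): unique! => answer = 0

0


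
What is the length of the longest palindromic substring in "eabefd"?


Input: "eabefd"
Checking substrings for palindromes:
  No multi-char palindromic substrings found
Longest palindromic substring: "e" with length 1

1


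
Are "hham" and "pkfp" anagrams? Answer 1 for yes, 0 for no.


Strings: "hham", "pkfp"
Sorted first:  ahhm
Sorted second: fkpp
Differ at position 0: 'a' vs 'f' => not anagrams

0


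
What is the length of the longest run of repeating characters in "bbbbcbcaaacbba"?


Input: "bbbbcbcaaacbba"
Scanning for longest run:
  Position 1 ('b'): continues run of 'b', length=2
  Position 2 ('b'): continues run of 'b', length=3
  Position 3 ('b'): continues run of 'b', length=4
  Position 4 ('c'): new char, reset run to 1
  Position 5 ('b'): new char, reset run to 1
  Position 6 ('c'): new char, reset run to 1
  Position 7 ('a'): new char, reset run to 1
  Position 8 ('a'): continues run of 'a', length=2
  Position 9 ('a'): continues run of 'a', length=3
  Position 10 ('c'): new char, reset run to 1
  Position 11 ('b'): new char, reset run to 1
  Position 12 ('b'): continues run of 'b', length=2
  Position 13 ('a'): new char, reset run to 1
Longest run: 'b' with length 4

4


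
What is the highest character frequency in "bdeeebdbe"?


Input: bdeeebdbe
Character counts:
  'b': 3
  'd': 2
  'e': 4
Maximum frequency: 4

4


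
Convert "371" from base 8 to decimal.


Input: "371" in base 8
Positional expansion:
  Digit '3' (value 3) x 8^2 = 192
  Digit '7' (value 7) x 8^1 = 56
  Digit '1' (value 1) x 8^0 = 1
Sum = 249

249


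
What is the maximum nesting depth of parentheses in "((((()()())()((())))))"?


Input: "((((()()())()((())))))"
Tracking depth:
  Position 0 '(': depth becomes 1
  Position 1 '(': depth becomes 2
  Position 2 '(': depth becomes 3
  Position 3 '(': depth becomes 4
  Position 4 '(': depth becomes 5
  Position 5 ')': depth becomes 4
  Position 6 '(': depth becomes 5
  Position 7 ')': depth becomes 4
  Position 8 '(': depth becomes 5
  Position 9 ')': depth becomes 4
  Position 10 ')': depth becomes 3
  Position 11 '(': depth becomes 4
  Position 12 ')': depth becomes 3
  Position 13 '(': depth becomes 4
  Position 14 '(': depth becomes 5
  Position 15 '(': depth becomes 6
  Position 16 ')': depth becomes 5
  Position 17 ')': depth becomes 4
  Position 18 ')': depth becomes 3
  Position 19 ')': depth becomes 2
  Position 20 ')': depth becomes 1
  Position 21 ')': depth becomes 0
Maximum depth reached: 6

6


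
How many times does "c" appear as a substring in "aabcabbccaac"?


Searching for "c" in "aabcabbccaac"
Scanning each position:
  Position 0: "a" => no
  Position 1: "a" => no
  Position 2: "b" => no
  Position 3: "c" => MATCH
  Position 4: "a" => no
  Position 5: "b" => no
  Position 6: "b" => no
  Position 7: "c" => MATCH
  Position 8: "c" => MATCH
  Position 9: "a" => no
  Position 10: "a" => no
  Position 11: "c" => MATCH
Total occurrences: 4

4


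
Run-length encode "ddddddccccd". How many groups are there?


Input: ddddddccccd
Scanning for consecutive runs:
  Group 1: 'd' x 6 (positions 0-5)
  Group 2: 'c' x 4 (positions 6-9)
  Group 3: 'd' x 1 (positions 10-10)
Total groups: 3

3


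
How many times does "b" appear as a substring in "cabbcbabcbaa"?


Searching for "b" in "cabbcbabcbaa"
Scanning each position:
  Position 0: "c" => no
  Position 1: "a" => no
  Position 2: "b" => MATCH
  Position 3: "b" => MATCH
  Position 4: "c" => no
  Position 5: "b" => MATCH
  Position 6: "a" => no
  Position 7: "b" => MATCH
  Position 8: "c" => no
  Position 9: "b" => MATCH
  Position 10: "a" => no
  Position 11: "a" => no
Total occurrences: 5

5


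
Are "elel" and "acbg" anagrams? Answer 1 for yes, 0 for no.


Strings: "elel", "acbg"
Sorted first:  eell
Sorted second: abcg
Differ at position 0: 'e' vs 'a' => not anagrams

0


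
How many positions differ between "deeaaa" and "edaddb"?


Comparing "deeaaa" and "edaddb" position by position:
  Position 0: 'd' vs 'e' => DIFFER
  Position 1: 'e' vs 'd' => DIFFER
  Position 2: 'e' vs 'a' => DIFFER
  Position 3: 'a' vs 'd' => DIFFER
  Position 4: 'a' vs 'd' => DIFFER
  Position 5: 'a' vs 'b' => DIFFER
Positions that differ: 6

6


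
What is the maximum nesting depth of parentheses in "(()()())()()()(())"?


Input: "(()()())()()()(())"
Tracking depth:
  Position 0 '(': depth becomes 1
  Position 1 '(': depth becomes 2
  Position 2 ')': depth becomes 1
  Position 3 '(': depth becomes 2
  Position 4 ')': depth becomes 1
  Position 5 '(': depth becomes 2
  Position 6 ')': depth becomes 1
  Position 7 ')': depth becomes 0
  Position 8 '(': depth becomes 1
  Position 9 ')': depth becomes 0
  Position 10 '(': depth becomes 1
  Position 11 ')': depth becomes 0
  Position 12 '(': depth becomes 1
  Position 13 ')': depth becomes 0
  Position 14 '(': depth becomes 1
  Position 15 '(': depth becomes 2
  Position 16 ')': depth becomes 1
  Position 17 ')': depth becomes 0
Maximum depth reached: 2

2


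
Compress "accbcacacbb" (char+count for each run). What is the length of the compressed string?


Input: accbcacacbb
Runs:
  'a' x 1 => "a1"
  'c' x 2 => "c2"
  'b' x 1 => "b1"
  'c' x 1 => "c1"
  'a' x 1 => "a1"
  'c' x 1 => "c1"
  'a' x 1 => "a1"
  'c' x 1 => "c1"
  'b' x 2 => "b2"
Compressed: "a1c2b1c1a1c1a1c1b2"
Compressed length: 18

18


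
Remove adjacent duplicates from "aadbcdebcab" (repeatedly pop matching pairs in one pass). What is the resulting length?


Input: aadbcdebcab
Stack-based adjacent duplicate removal:
  Read 'a': push. Stack: a
  Read 'a': matches stack top 'a' => pop. Stack: (empty)
  Read 'd': push. Stack: d
  Read 'b': push. Stack: db
  Read 'c': push. Stack: dbc
  Read 'd': push. Stack: dbcd
  Read 'e': push. Stack: dbcde
  Read 'b': push. Stack: dbcdeb
  Read 'c': push. Stack: dbcdebc
  Read 'a': push. Stack: dbcdebca
  Read 'b': push. Stack: dbcdebcab
Final stack: "dbcdebcab" (length 9)

9


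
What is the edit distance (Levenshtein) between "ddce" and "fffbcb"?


Computing edit distance: "ddce" -> "fffbcb"
DP table:
           f    f    f    b    c    b
      0    1    2    3    4    5    6
  d   1    1    2    3    4    5    6
  d   2    2    2    3    4    5    6
  c   3    3    3    3    4    4    5
  e   4    4    4    4    4    5    5
Edit distance = dp[4][6] = 5

5


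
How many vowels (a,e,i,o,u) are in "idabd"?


Input: idabd
Checking each character:
  'i' at position 0: vowel (running total: 1)
  'd' at position 1: consonant
  'a' at position 2: vowel (running total: 2)
  'b' at position 3: consonant
  'd' at position 4: consonant
Total vowels: 2

2


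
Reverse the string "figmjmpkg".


Input: figmjmpkg
Reading characters right to left:
  Position 8: 'g'
  Position 7: 'k'
  Position 6: 'p'
  Position 5: 'm'
  Position 4: 'j'
  Position 3: 'm'
  Position 2: 'g'
  Position 1: 'i'
  Position 0: 'f'
Reversed: gkpmjmgif

gkpmjmgif


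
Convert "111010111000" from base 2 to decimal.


Input: "111010111000" in base 2
Positional expansion:
  Digit '1' (value 1) x 2^11 = 2048
  Digit '1' (value 1) x 2^10 = 1024
  Digit '1' (value 1) x 2^9 = 512
  Digit '0' (value 0) x 2^8 = 0
  Digit '1' (value 1) x 2^7 = 128
  Digit '0' (value 0) x 2^6 = 0
  Digit '1' (value 1) x 2^5 = 32
  Digit '1' (value 1) x 2^4 = 16
  Digit '1' (value 1) x 2^3 = 8
  Digit '0' (value 0) x 2^2 = 0
  Digit '0' (value 0) x 2^1 = 0
  Digit '0' (value 0) x 2^0 = 0
Sum = 3768

3768


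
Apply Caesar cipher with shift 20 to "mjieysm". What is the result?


Caesar cipher: shift "mjieysm" by 20
  'm' (pos 12) + 20 = pos 6 = 'g'
  'j' (pos 9) + 20 = pos 3 = 'd'
  'i' (pos 8) + 20 = pos 2 = 'c'
  'e' (pos 4) + 20 = pos 24 = 'y'
  'y' (pos 24) + 20 = pos 18 = 's'
  's' (pos 18) + 20 = pos 12 = 'm'
  'm' (pos 12) + 20 = pos 6 = 'g'
Result: gdcysmg

gdcysmg


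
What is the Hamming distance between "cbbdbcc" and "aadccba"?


Comparing "cbbdbcc" and "aadccba" position by position:
  Position 0: 'c' vs 'a' => differ
  Position 1: 'b' vs 'a' => differ
  Position 2: 'b' vs 'd' => differ
  Position 3: 'd' vs 'c' => differ
  Position 4: 'b' vs 'c' => differ
  Position 5: 'c' vs 'b' => differ
  Position 6: 'c' vs 'a' => differ
Total differences (Hamming distance): 7

7


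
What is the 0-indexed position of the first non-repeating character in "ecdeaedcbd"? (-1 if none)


Input: ecdeaedcbd
Character frequencies:
  'a': 1
  'b': 1
  'c': 2
  'd': 3
  'e': 3
Scanning left to right for freq == 1:
  Position 0 ('e'): freq=3, skip
  Position 1 ('c'): freq=2, skip
  Position 2 ('d'): freq=3, skip
  Position 3 ('e'): freq=3, skip
  Position 4 ('a'): unique! => answer = 4

4


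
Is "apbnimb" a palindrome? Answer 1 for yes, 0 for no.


Input: apbnimb
Reversed: bminbpa
  Compare pos 0 ('a') with pos 6 ('b'): MISMATCH
  Compare pos 1 ('p') with pos 5 ('m'): MISMATCH
  Compare pos 2 ('b') with pos 4 ('i'): MISMATCH
Result: not a palindrome

0


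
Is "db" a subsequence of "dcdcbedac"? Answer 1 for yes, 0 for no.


Check if "db" is a subsequence of "dcdcbedac"
Greedy scan:
  Position 0 ('d'): matches sub[0] = 'd'
  Position 1 ('c'): no match needed
  Position 2 ('d'): no match needed
  Position 3 ('c'): no match needed
  Position 4 ('b'): matches sub[1] = 'b'
  Position 5 ('e'): no match needed
  Position 6 ('d'): no match needed
  Position 7 ('a'): no match needed
  Position 8 ('c'): no match needed
All 2 characters matched => is a subsequence

1


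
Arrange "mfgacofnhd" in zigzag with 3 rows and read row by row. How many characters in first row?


Zigzag "mfgacofnhd" into 3 rows:
Placing characters:
  'm' => row 0
  'f' => row 1
  'g' => row 2
  'a' => row 1
  'c' => row 0
  'o' => row 1
  'f' => row 2
  'n' => row 1
  'h' => row 0
  'd' => row 1
Rows:
  Row 0: "mch"
  Row 1: "faond"
  Row 2: "gf"
First row length: 3

3


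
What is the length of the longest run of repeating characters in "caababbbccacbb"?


Input: "caababbbccacbb"
Scanning for longest run:
  Position 1 ('a'): new char, reset run to 1
  Position 2 ('a'): continues run of 'a', length=2
  Position 3 ('b'): new char, reset run to 1
  Position 4 ('a'): new char, reset run to 1
  Position 5 ('b'): new char, reset run to 1
  Position 6 ('b'): continues run of 'b', length=2
  Position 7 ('b'): continues run of 'b', length=3
  Position 8 ('c'): new char, reset run to 1
  Position 9 ('c'): continues run of 'c', length=2
  Position 10 ('a'): new char, reset run to 1
  Position 11 ('c'): new char, reset run to 1
  Position 12 ('b'): new char, reset run to 1
  Position 13 ('b'): continues run of 'b', length=2
Longest run: 'b' with length 3

3


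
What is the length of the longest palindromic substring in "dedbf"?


Input: "dedbf"
Checking substrings for palindromes:
  [0:3] "ded" (len 3) => palindrome
Longest palindromic substring: "ded" with length 3

3


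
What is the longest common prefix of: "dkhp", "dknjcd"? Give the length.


Words: dkhp, dknjcd
  Position 0: all 'd' => match
  Position 1: all 'k' => match
  Position 2: ('h', 'n') => mismatch, stop
LCP = "dk" (length 2)

2


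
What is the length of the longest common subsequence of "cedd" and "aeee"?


LCS of "cedd" and "aeee"
DP table:
           a    e    e    e
      0    0    0    0    0
  c   0    0    0    0    0
  e   0    0    1    1    1
  d   0    0    1    1    1
  d   0    0    1    1    1
LCS length = dp[4][4] = 1

1


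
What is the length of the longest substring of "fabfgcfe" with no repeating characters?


Input: "fabfgcfe"
Sliding window (track last position of each char):
  Position 0 ('f'): window [0,0] length 1 -- new best
  Position 1 ('a'): window [0,1] length 2 -- new best
  Position 2 ('b'): window [0,2] length 3 -- new best
  Position 3 ('f'): repeat (last at 0), move window start to 1
  Position 3 ('f'): window [1,3] length 3
  Position 4 ('g'): window [1,4] length 4 -- new best
  Position 5 ('c'): window [1,5] length 5 -- new best
  Position 6 ('f'): repeat (last at 3), move window start to 4
  Position 6 ('f'): window [4,6] length 3
  Position 7 ('e'): window [4,7] length 4
Longest substring with no repeats: "abfgc" with length 5

5


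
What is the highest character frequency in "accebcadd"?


Input: accebcadd
Character counts:
  'a': 2
  'b': 1
  'c': 3
  'd': 2
  'e': 1
Maximum frequency: 3

3


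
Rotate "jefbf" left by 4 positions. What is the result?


Input: "jefbf", rotate left by 4
First 4 characters: "jefb"
Remaining characters: "f"
Concatenate remaining + first: "f" + "jefb" = "fjefb"

fjefb


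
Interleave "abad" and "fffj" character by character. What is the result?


Interleaving "abad" and "fffj":
  Position 0: 'a' from first, 'f' from second => "af"
  Position 1: 'b' from first, 'f' from second => "bf"
  Position 2: 'a' from first, 'f' from second => "af"
  Position 3: 'd' from first, 'j' from second => "dj"
Result: afbfafdj

afbfafdj


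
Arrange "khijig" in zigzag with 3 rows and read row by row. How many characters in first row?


Zigzag "khijig" into 3 rows:
Placing characters:
  'k' => row 0
  'h' => row 1
  'i' => row 2
  'j' => row 1
  'i' => row 0
  'g' => row 1
Rows:
  Row 0: "ki"
  Row 1: "hjg"
  Row 2: "i"
First row length: 2

2


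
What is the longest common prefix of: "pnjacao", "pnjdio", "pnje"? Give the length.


Words: pnjacao, pnjdio, pnje
  Position 0: all 'p' => match
  Position 1: all 'n' => match
  Position 2: all 'j' => match
  Position 3: ('a', 'd', 'e') => mismatch, stop
LCP = "pnj" (length 3)

3


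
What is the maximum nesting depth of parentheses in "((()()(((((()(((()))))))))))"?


Input: "((()()(((((()(((()))))))))))"
Tracking depth:
  Position 0 '(': depth becomes 1
  Position 1 '(': depth becomes 2
  Position 2 '(': depth becomes 3
  Position 3 ')': depth becomes 2
  Position 4 '(': depth becomes 3
  Position 5 ')': depth becomes 2
  Position 6 '(': depth becomes 3
  Position 7 '(': depth becomes 4
  Position 8 '(': depth becomes 5
  Position 9 '(': depth becomes 6
  Position 10 '(': depth becomes 7
  Position 11 '(': depth becomes 8
  Position 12 ')': depth becomes 7
  Position 13 '(': depth becomes 8
  Position 14 '(': depth becomes 9
  Position 15 '(': depth becomes 10
  Position 16 '(': depth becomes 11
  Position 17 ')': depth becomes 10
  Position 18 ')': depth becomes 9
  Position 19 ')': depth becomes 8
  Position 20 ')': depth becomes 7
  Position 21 ')': depth becomes 6
  Position 22 ')': depth becomes 5
  Position 23 ')': depth becomes 4
  Position 24 ')': depth becomes 3
  Position 25 ')': depth becomes 2
  Position 26 ')': depth becomes 1
  Position 27 ')': depth becomes 0
Maximum depth reached: 11

11


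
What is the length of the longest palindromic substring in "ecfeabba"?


Input: "ecfeabba"
Checking substrings for palindromes:
  [4:8] "abba" (len 4) => palindrome
  [5:7] "bb" (len 2) => palindrome
Longest palindromic substring: "abba" with length 4

4


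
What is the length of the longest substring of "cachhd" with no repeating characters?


Input: "cachhd"
Sliding window (track last position of each char):
  Position 0 ('c'): window [0,0] length 1 -- new best
  Position 1 ('a'): window [0,1] length 2 -- new best
  Position 2 ('c'): repeat (last at 0), move window start to 1
  Position 2 ('c'): window [1,2] length 2
  Position 3 ('h'): window [1,3] length 3 -- new best
  Position 4 ('h'): repeat (last at 3), move window start to 4
  Position 4 ('h'): window [4,4] length 1
  Position 5 ('d'): window [4,5] length 2
Longest substring with no repeats: "ach" with length 3

3


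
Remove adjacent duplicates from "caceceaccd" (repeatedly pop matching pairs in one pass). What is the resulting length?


Input: caceceaccd
Stack-based adjacent duplicate removal:
  Read 'c': push. Stack: c
  Read 'a': push. Stack: ca
  Read 'c': push. Stack: cac
  Read 'e': push. Stack: cace
  Read 'c': push. Stack: cacec
  Read 'e': push. Stack: cacece
  Read 'a': push. Stack: cacecea
  Read 'c': push. Stack: caceceac
  Read 'c': matches stack top 'c' => pop. Stack: cacecea
  Read 'd': push. Stack: cacecead
Final stack: "cacecead" (length 8)

8


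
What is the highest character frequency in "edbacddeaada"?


Input: edbacddeaada
Character counts:
  'a': 4
  'b': 1
  'c': 1
  'd': 4
  'e': 2
Maximum frequency: 4

4


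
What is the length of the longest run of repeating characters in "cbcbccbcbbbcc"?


Input: "cbcbccbcbbbcc"
Scanning for longest run:
  Position 1 ('b'): new char, reset run to 1
  Position 2 ('c'): new char, reset run to 1
  Position 3 ('b'): new char, reset run to 1
  Position 4 ('c'): new char, reset run to 1
  Position 5 ('c'): continues run of 'c', length=2
  Position 6 ('b'): new char, reset run to 1
  Position 7 ('c'): new char, reset run to 1
  Position 8 ('b'): new char, reset run to 1
  Position 9 ('b'): continues run of 'b', length=2
  Position 10 ('b'): continues run of 'b', length=3
  Position 11 ('c'): new char, reset run to 1
  Position 12 ('c'): continues run of 'c', length=2
Longest run: 'b' with length 3

3


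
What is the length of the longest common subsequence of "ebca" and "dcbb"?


LCS of "ebca" and "dcbb"
DP table:
           d    c    b    b
      0    0    0    0    0
  e   0    0    0    0    0
  b   0    0    0    1    1
  c   0    0    1    1    1
  a   0    0    1    1    1
LCS length = dp[4][4] = 1

1


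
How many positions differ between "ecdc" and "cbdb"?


Comparing "ecdc" and "cbdb" position by position:
  Position 0: 'e' vs 'c' => DIFFER
  Position 1: 'c' vs 'b' => DIFFER
  Position 2: 'd' vs 'd' => same
  Position 3: 'c' vs 'b' => DIFFER
Positions that differ: 3

3


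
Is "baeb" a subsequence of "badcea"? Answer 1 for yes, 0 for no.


Check if "baeb" is a subsequence of "badcea"
Greedy scan:
  Position 0 ('b'): matches sub[0] = 'b'
  Position 1 ('a'): matches sub[1] = 'a'
  Position 2 ('d'): no match needed
  Position 3 ('c'): no match needed
  Position 4 ('e'): matches sub[2] = 'e'
  Position 5 ('a'): no match needed
Only matched 3/4 characters => not a subsequence

0


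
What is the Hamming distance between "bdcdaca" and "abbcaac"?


Comparing "bdcdaca" and "abbcaac" position by position:
  Position 0: 'b' vs 'a' => differ
  Position 1: 'd' vs 'b' => differ
  Position 2: 'c' vs 'b' => differ
  Position 3: 'd' vs 'c' => differ
  Position 4: 'a' vs 'a' => same
  Position 5: 'c' vs 'a' => differ
  Position 6: 'a' vs 'c' => differ
Total differences (Hamming distance): 6

6


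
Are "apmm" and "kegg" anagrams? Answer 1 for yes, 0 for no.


Strings: "apmm", "kegg"
Sorted first:  ammp
Sorted second: eggk
Differ at position 0: 'a' vs 'e' => not anagrams

0


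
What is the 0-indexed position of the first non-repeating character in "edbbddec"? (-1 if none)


Input: edbbddec
Character frequencies:
  'b': 2
  'c': 1
  'd': 3
  'e': 2
Scanning left to right for freq == 1:
  Position 0 ('e'): freq=2, skip
  Position 1 ('d'): freq=3, skip
  Position 2 ('b'): freq=2, skip
  Position 3 ('b'): freq=2, skip
  Position 4 ('d'): freq=3, skip
  Position 5 ('d'): freq=3, skip
  Position 6 ('e'): freq=2, skip
  Position 7 ('c'): unique! => answer = 7

7


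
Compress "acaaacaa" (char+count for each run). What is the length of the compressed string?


Input: acaaacaa
Runs:
  'a' x 1 => "a1"
  'c' x 1 => "c1"
  'a' x 3 => "a3"
  'c' x 1 => "c1"
  'a' x 2 => "a2"
Compressed: "a1c1a3c1a2"
Compressed length: 10

10


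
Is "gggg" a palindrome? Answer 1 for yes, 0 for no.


Input: gggg
Reversed: gggg
  Compare pos 0 ('g') with pos 3 ('g'): match
  Compare pos 1 ('g') with pos 2 ('g'): match
Result: palindrome

1


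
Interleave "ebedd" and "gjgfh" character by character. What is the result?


Interleaving "ebedd" and "gjgfh":
  Position 0: 'e' from first, 'g' from second => "eg"
  Position 1: 'b' from first, 'j' from second => "bj"
  Position 2: 'e' from first, 'g' from second => "eg"
  Position 3: 'd' from first, 'f' from second => "df"
  Position 4: 'd' from first, 'h' from second => "dh"
Result: egbjegdfdh

egbjegdfdh


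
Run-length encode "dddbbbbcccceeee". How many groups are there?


Input: dddbbbbcccceeee
Scanning for consecutive runs:
  Group 1: 'd' x 3 (positions 0-2)
  Group 2: 'b' x 4 (positions 3-6)
  Group 3: 'c' x 4 (positions 7-10)
  Group 4: 'e' x 4 (positions 11-14)
Total groups: 4

4


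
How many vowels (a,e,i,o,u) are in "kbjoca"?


Input: kbjoca
Checking each character:
  'k' at position 0: consonant
  'b' at position 1: consonant
  'j' at position 2: consonant
  'o' at position 3: vowel (running total: 1)
  'c' at position 4: consonant
  'a' at position 5: vowel (running total: 2)
Total vowels: 2

2


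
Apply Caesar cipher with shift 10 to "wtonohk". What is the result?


Caesar cipher: shift "wtonohk" by 10
  'w' (pos 22) + 10 = pos 6 = 'g'
  't' (pos 19) + 10 = pos 3 = 'd'
  'o' (pos 14) + 10 = pos 24 = 'y'
  'n' (pos 13) + 10 = pos 23 = 'x'
  'o' (pos 14) + 10 = pos 24 = 'y'
  'h' (pos 7) + 10 = pos 17 = 'r'
  'k' (pos 10) + 10 = pos 20 = 'u'
Result: gdyxyru

gdyxyru


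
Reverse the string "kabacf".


Input: kabacf
Reading characters right to left:
  Position 5: 'f'
  Position 4: 'c'
  Position 3: 'a'
  Position 2: 'b'
  Position 1: 'a'
  Position 0: 'k'
Reversed: fcabak

fcabak


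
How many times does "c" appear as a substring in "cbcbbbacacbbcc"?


Searching for "c" in "cbcbbbacacbbcc"
Scanning each position:
  Position 0: "c" => MATCH
  Position 1: "b" => no
  Position 2: "c" => MATCH
  Position 3: "b" => no
  Position 4: "b" => no
  Position 5: "b" => no
  Position 6: "a" => no
  Position 7: "c" => MATCH
  Position 8: "a" => no
  Position 9: "c" => MATCH
  Position 10: "b" => no
  Position 11: "b" => no
  Position 12: "c" => MATCH
  Position 13: "c" => MATCH
Total occurrences: 6

6


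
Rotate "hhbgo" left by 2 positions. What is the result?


Input: "hhbgo", rotate left by 2
First 2 characters: "hh"
Remaining characters: "bgo"
Concatenate remaining + first: "bgo" + "hh" = "bgohh"

bgohh


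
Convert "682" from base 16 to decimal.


Input: "682" in base 16
Positional expansion:
  Digit '6' (value 6) x 16^2 = 1536
  Digit '8' (value 8) x 16^1 = 128
  Digit '2' (value 2) x 16^0 = 2
Sum = 1666

1666


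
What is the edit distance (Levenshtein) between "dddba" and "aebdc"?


Computing edit distance: "dddba" -> "aebdc"
DP table:
           a    e    b    d    c
      0    1    2    3    4    5
  d   1    1    2    3    3    4
  d   2    2    2    3    3    4
  d   3    3    3    3    3    4
  b   4    4    4    3    4    4
  a   5    4    5    4    4    5
Edit distance = dp[5][5] = 5

5


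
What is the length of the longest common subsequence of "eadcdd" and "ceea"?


LCS of "eadcdd" and "ceea"
DP table:
           c    e    e    a
      0    0    0    0    0
  e   0    0    1    1    1
  a   0    0    1    1    2
  d   0    0    1    1    2
  c   0    1    1    1    2
  d   0    1    1    1    2
  d   0    1    1    1    2
LCS length = dp[6][4] = 2

2


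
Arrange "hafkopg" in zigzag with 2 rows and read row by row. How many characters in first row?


Zigzag "hafkopg" into 2 rows:
Placing characters:
  'h' => row 0
  'a' => row 1
  'f' => row 0
  'k' => row 1
  'o' => row 0
  'p' => row 1
  'g' => row 0
Rows:
  Row 0: "hfog"
  Row 1: "akp"
First row length: 4

4


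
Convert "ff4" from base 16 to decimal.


Input: "ff4" in base 16
Positional expansion:
  Digit 'f' (value 15) x 16^2 = 3840
  Digit 'f' (value 15) x 16^1 = 240
  Digit '4' (value 4) x 16^0 = 4
Sum = 4084

4084


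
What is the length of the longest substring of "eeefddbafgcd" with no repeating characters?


Input: "eeefddbafgcd"
Sliding window (track last position of each char):
  Position 0 ('e'): window [0,0] length 1 -- new best
  Position 1 ('e'): repeat (last at 0), move window start to 1
  Position 1 ('e'): window [1,1] length 1
  Position 2 ('e'): repeat (last at 1), move window start to 2
  Position 2 ('e'): window [2,2] length 1
  Position 3 ('f'): window [2,3] length 2 -- new best
  Position 4 ('d'): window [2,4] length 3 -- new best
  Position 5 ('d'): repeat (last at 4), move window start to 5
  Position 5 ('d'): window [5,5] length 1
  Position 6 ('b'): window [5,6] length 2
  Position 7 ('a'): window [5,7] length 3
  Position 8 ('f'): window [5,8] length 4 -- new best
  Position 9 ('g'): window [5,9] length 5 -- new best
  Position 10 ('c'): window [5,10] length 6 -- new best
  Position 11 ('d'): repeat (last at 5), move window start to 6
  Position 11 ('d'): window [6,11] length 6
Longest substring with no repeats: "dbafgc" with length 6

6


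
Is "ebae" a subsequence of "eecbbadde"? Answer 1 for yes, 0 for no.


Check if "ebae" is a subsequence of "eecbbadde"
Greedy scan:
  Position 0 ('e'): matches sub[0] = 'e'
  Position 1 ('e'): no match needed
  Position 2 ('c'): no match needed
  Position 3 ('b'): matches sub[1] = 'b'
  Position 4 ('b'): no match needed
  Position 5 ('a'): matches sub[2] = 'a'
  Position 6 ('d'): no match needed
  Position 7 ('d'): no match needed
  Position 8 ('e'): matches sub[3] = 'e'
All 4 characters matched => is a subsequence

1


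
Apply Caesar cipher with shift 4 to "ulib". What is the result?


Caesar cipher: shift "ulib" by 4
  'u' (pos 20) + 4 = pos 24 = 'y'
  'l' (pos 11) + 4 = pos 15 = 'p'
  'i' (pos 8) + 4 = pos 12 = 'm'
  'b' (pos 1) + 4 = pos 5 = 'f'
Result: ypmf

ypmf


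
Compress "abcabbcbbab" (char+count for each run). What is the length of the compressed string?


Input: abcabbcbbab
Runs:
  'a' x 1 => "a1"
  'b' x 1 => "b1"
  'c' x 1 => "c1"
  'a' x 1 => "a1"
  'b' x 2 => "b2"
  'c' x 1 => "c1"
  'b' x 2 => "b2"
  'a' x 1 => "a1"
  'b' x 1 => "b1"
Compressed: "a1b1c1a1b2c1b2a1b1"
Compressed length: 18

18


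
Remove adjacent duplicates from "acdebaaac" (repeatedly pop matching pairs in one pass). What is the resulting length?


Input: acdebaaac
Stack-based adjacent duplicate removal:
  Read 'a': push. Stack: a
  Read 'c': push. Stack: ac
  Read 'd': push. Stack: acd
  Read 'e': push. Stack: acde
  Read 'b': push. Stack: acdeb
  Read 'a': push. Stack: acdeba
  Read 'a': matches stack top 'a' => pop. Stack: acdeb
  Read 'a': push. Stack: acdeba
  Read 'c': push. Stack: acdebac
Final stack: "acdebac" (length 7)

7


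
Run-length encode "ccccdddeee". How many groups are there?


Input: ccccdddeee
Scanning for consecutive runs:
  Group 1: 'c' x 4 (positions 0-3)
  Group 2: 'd' x 3 (positions 4-6)
  Group 3: 'e' x 3 (positions 7-9)
Total groups: 3

3


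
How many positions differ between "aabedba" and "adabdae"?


Comparing "aabedba" and "adabdae" position by position:
  Position 0: 'a' vs 'a' => same
  Position 1: 'a' vs 'd' => DIFFER
  Position 2: 'b' vs 'a' => DIFFER
  Position 3: 'e' vs 'b' => DIFFER
  Position 4: 'd' vs 'd' => same
  Position 5: 'b' vs 'a' => DIFFER
  Position 6: 'a' vs 'e' => DIFFER
Positions that differ: 5

5


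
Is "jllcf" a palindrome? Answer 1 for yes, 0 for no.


Input: jllcf
Reversed: fcllj
  Compare pos 0 ('j') with pos 4 ('f'): MISMATCH
  Compare pos 1 ('l') with pos 3 ('c'): MISMATCH
Result: not a palindrome

0


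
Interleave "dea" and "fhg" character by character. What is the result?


Interleaving "dea" and "fhg":
  Position 0: 'd' from first, 'f' from second => "df"
  Position 1: 'e' from first, 'h' from second => "eh"
  Position 2: 'a' from first, 'g' from second => "ag"
Result: dfehag

dfehag


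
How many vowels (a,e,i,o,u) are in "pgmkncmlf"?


Input: pgmkncmlf
Checking each character:
  'p' at position 0: consonant
  'g' at position 1: consonant
  'm' at position 2: consonant
  'k' at position 3: consonant
  'n' at position 4: consonant
  'c' at position 5: consonant
  'm' at position 6: consonant
  'l' at position 7: consonant
  'f' at position 8: consonant
Total vowels: 0

0


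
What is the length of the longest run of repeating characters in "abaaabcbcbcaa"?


Input: "abaaabcbcbcaa"
Scanning for longest run:
  Position 1 ('b'): new char, reset run to 1
  Position 2 ('a'): new char, reset run to 1
  Position 3 ('a'): continues run of 'a', length=2
  Position 4 ('a'): continues run of 'a', length=3
  Position 5 ('b'): new char, reset run to 1
  Position 6 ('c'): new char, reset run to 1
  Position 7 ('b'): new char, reset run to 1
  Position 8 ('c'): new char, reset run to 1
  Position 9 ('b'): new char, reset run to 1
  Position 10 ('c'): new char, reset run to 1
  Position 11 ('a'): new char, reset run to 1
  Position 12 ('a'): continues run of 'a', length=2
Longest run: 'a' with length 3

3


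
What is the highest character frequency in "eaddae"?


Input: eaddae
Character counts:
  'a': 2
  'd': 2
  'e': 2
Maximum frequency: 2

2


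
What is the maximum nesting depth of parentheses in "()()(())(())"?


Input: "()()(())(())"
Tracking depth:
  Position 0 '(': depth becomes 1
  Position 1 ')': depth becomes 0
  Position 2 '(': depth becomes 1
  Position 3 ')': depth becomes 0
  Position 4 '(': depth becomes 1
  Position 5 '(': depth becomes 2
  Position 6 ')': depth becomes 1
  Position 7 ')': depth becomes 0
  Position 8 '(': depth becomes 1
  Position 9 '(': depth becomes 2
  Position 10 ')': depth becomes 1
  Position 11 ')': depth becomes 0
Maximum depth reached: 2

2


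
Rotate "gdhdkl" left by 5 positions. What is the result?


Input: "gdhdkl", rotate left by 5
First 5 characters: "gdhdk"
Remaining characters: "l"
Concatenate remaining + first: "l" + "gdhdk" = "lgdhdk"

lgdhdk


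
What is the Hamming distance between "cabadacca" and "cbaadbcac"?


Comparing "cabadacca" and "cbaadbcac" position by position:
  Position 0: 'c' vs 'c' => same
  Position 1: 'a' vs 'b' => differ
  Position 2: 'b' vs 'a' => differ
  Position 3: 'a' vs 'a' => same
  Position 4: 'd' vs 'd' => same
  Position 5: 'a' vs 'b' => differ
  Position 6: 'c' vs 'c' => same
  Position 7: 'c' vs 'a' => differ
  Position 8: 'a' vs 'c' => differ
Total differences (Hamming distance): 5

5


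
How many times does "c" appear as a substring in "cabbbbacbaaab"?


Searching for "c" in "cabbbbacbaaab"
Scanning each position:
  Position 0: "c" => MATCH
  Position 1: "a" => no
  Position 2: "b" => no
  Position 3: "b" => no
  Position 4: "b" => no
  Position 5: "b" => no
  Position 6: "a" => no
  Position 7: "c" => MATCH
  Position 8: "b" => no
  Position 9: "a" => no
  Position 10: "a" => no
  Position 11: "a" => no
  Position 12: "b" => no
Total occurrences: 2

2


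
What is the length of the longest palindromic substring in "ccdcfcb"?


Input: "ccdcfcb"
Checking substrings for palindromes:
  [1:4] "cdc" (len 3) => palindrome
  [3:6] "cfc" (len 3) => palindrome
  [0:2] "cc" (len 2) => palindrome
Longest palindromic substring: "cdc" with length 3

3


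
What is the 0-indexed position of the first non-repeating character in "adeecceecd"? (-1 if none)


Input: adeecceecd
Character frequencies:
  'a': 1
  'c': 3
  'd': 2
  'e': 4
Scanning left to right for freq == 1:
  Position 0 ('a'): unique! => answer = 0

0


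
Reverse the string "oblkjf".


Input: oblkjf
Reading characters right to left:
  Position 5: 'f'
  Position 4: 'j'
  Position 3: 'k'
  Position 2: 'l'
  Position 1: 'b'
  Position 0: 'o'
Reversed: fjklbo

fjklbo


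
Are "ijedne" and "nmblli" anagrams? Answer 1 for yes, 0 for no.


Strings: "ijedne", "nmblli"
Sorted first:  deeijn
Sorted second: billmn
Differ at position 0: 'd' vs 'b' => not anagrams

0


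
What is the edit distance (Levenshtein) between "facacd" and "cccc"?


Computing edit distance: "facacd" -> "cccc"
DP table:
           c    c    c    c
      0    1    2    3    4
  f   1    1    2    3    4
  a   2    2    2    3    4
  c   3    2    2    2    3
  a   4    3    3    3    3
  c   5    4    3    3    3
  d   6    5    4    4    4
Edit distance = dp[6][4] = 4

4


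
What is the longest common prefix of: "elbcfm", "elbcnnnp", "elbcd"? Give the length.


Words: elbcfm, elbcnnnp, elbcd
  Position 0: all 'e' => match
  Position 1: all 'l' => match
  Position 2: all 'b' => match
  Position 3: all 'c' => match
  Position 4: ('f', 'n', 'd') => mismatch, stop
LCP = "elbc" (length 4)

4


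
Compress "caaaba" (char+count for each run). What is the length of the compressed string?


Input: caaaba
Runs:
  'c' x 1 => "c1"
  'a' x 3 => "a3"
  'b' x 1 => "b1"
  'a' x 1 => "a1"
Compressed: "c1a3b1a1"
Compressed length: 8

8


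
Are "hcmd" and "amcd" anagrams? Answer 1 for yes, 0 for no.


Strings: "hcmd", "amcd"
Sorted first:  cdhm
Sorted second: acdm
Differ at position 0: 'c' vs 'a' => not anagrams

0


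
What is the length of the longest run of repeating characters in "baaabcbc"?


Input: "baaabcbc"
Scanning for longest run:
  Position 1 ('a'): new char, reset run to 1
  Position 2 ('a'): continues run of 'a', length=2
  Position 3 ('a'): continues run of 'a', length=3
  Position 4 ('b'): new char, reset run to 1
  Position 5 ('c'): new char, reset run to 1
  Position 6 ('b'): new char, reset run to 1
  Position 7 ('c'): new char, reset run to 1
Longest run: 'a' with length 3

3


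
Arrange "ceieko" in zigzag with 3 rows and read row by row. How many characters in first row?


Zigzag "ceieko" into 3 rows:
Placing characters:
  'c' => row 0
  'e' => row 1
  'i' => row 2
  'e' => row 1
  'k' => row 0
  'o' => row 1
Rows:
  Row 0: "ck"
  Row 1: "eeo"
  Row 2: "i"
First row length: 2

2


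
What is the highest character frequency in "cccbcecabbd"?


Input: cccbcecabbd
Character counts:
  'a': 1
  'b': 3
  'c': 5
  'd': 1
  'e': 1
Maximum frequency: 5

5


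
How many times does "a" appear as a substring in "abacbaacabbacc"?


Searching for "a" in "abacbaacabbacc"
Scanning each position:
  Position 0: "a" => MATCH
  Position 1: "b" => no
  Position 2: "a" => MATCH
  Position 3: "c" => no
  Position 4: "b" => no
  Position 5: "a" => MATCH
  Position 6: "a" => MATCH
  Position 7: "c" => no
  Position 8: "a" => MATCH
  Position 9: "b" => no
  Position 10: "b" => no
  Position 11: "a" => MATCH
  Position 12: "c" => no
  Position 13: "c" => no
Total occurrences: 6

6


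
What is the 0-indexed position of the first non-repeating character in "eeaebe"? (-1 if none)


Input: eeaebe
Character frequencies:
  'a': 1
  'b': 1
  'e': 4
Scanning left to right for freq == 1:
  Position 0 ('e'): freq=4, skip
  Position 1 ('e'): freq=4, skip
  Position 2 ('a'): unique! => answer = 2

2


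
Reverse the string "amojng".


Input: amojng
Reading characters right to left:
  Position 5: 'g'
  Position 4: 'n'
  Position 3: 'j'
  Position 2: 'o'
  Position 1: 'm'
  Position 0: 'a'
Reversed: gnjoma

gnjoma


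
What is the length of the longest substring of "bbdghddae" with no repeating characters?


Input: "bbdghddae"
Sliding window (track last position of each char):
  Position 0 ('b'): window [0,0] length 1 -- new best
  Position 1 ('b'): repeat (last at 0), move window start to 1
  Position 1 ('b'): window [1,1] length 1
  Position 2 ('d'): window [1,2] length 2 -- new best
  Position 3 ('g'): window [1,3] length 3 -- new best
  Position 4 ('h'): window [1,4] length 4 -- new best
  Position 5 ('d'): repeat (last at 2), move window start to 3
  Position 5 ('d'): window [3,5] length 3
  Position 6 ('d'): repeat (last at 5), move window start to 6
  Position 6 ('d'): window [6,6] length 1
  Position 7 ('a'): window [6,7] length 2
  Position 8 ('e'): window [6,8] length 3
Longest substring with no repeats: "bdgh" with length 4

4


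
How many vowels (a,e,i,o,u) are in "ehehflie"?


Input: ehehflie
Checking each character:
  'e' at position 0: vowel (running total: 1)
  'h' at position 1: consonant
  'e' at position 2: vowel (running total: 2)
  'h' at position 3: consonant
  'f' at position 4: consonant
  'l' at position 5: consonant
  'i' at position 6: vowel (running total: 3)
  'e' at position 7: vowel (running total: 4)
Total vowels: 4

4


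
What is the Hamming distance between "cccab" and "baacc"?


Comparing "cccab" and "baacc" position by position:
  Position 0: 'c' vs 'b' => differ
  Position 1: 'c' vs 'a' => differ
  Position 2: 'c' vs 'a' => differ
  Position 3: 'a' vs 'c' => differ
  Position 4: 'b' vs 'c' => differ
Total differences (Hamming distance): 5

5


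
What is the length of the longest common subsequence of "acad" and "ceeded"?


LCS of "acad" and "ceeded"
DP table:
           c    e    e    d    e    d
      0    0    0    0    0    0    0
  a   0    0    0    0    0    0    0
  c   0    1    1    1    1    1    1
  a   0    1    1    1    1    1    1
  d   0    1    1    1    2    2    2
LCS length = dp[4][6] = 2

2


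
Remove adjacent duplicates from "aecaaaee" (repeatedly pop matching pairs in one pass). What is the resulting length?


Input: aecaaaee
Stack-based adjacent duplicate removal:
  Read 'a': push. Stack: a
  Read 'e': push. Stack: ae
  Read 'c': push. Stack: aec
  Read 'a': push. Stack: aeca
  Read 'a': matches stack top 'a' => pop. Stack: aec
  Read 'a': push. Stack: aeca
  Read 'e': push. Stack: aecae
  Read 'e': matches stack top 'e' => pop. Stack: aeca
Final stack: "aeca" (length 4)

4


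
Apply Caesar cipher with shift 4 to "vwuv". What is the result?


Caesar cipher: shift "vwuv" by 4
  'v' (pos 21) + 4 = pos 25 = 'z'
  'w' (pos 22) + 4 = pos 0 = 'a'
  'u' (pos 20) + 4 = pos 24 = 'y'
  'v' (pos 21) + 4 = pos 25 = 'z'
Result: zayz

zayz


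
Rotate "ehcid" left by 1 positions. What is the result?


Input: "ehcid", rotate left by 1
First 1 characters: "e"
Remaining characters: "hcid"
Concatenate remaining + first: "hcid" + "e" = "hcide"

hcide


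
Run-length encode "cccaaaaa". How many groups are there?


Input: cccaaaaa
Scanning for consecutive runs:
  Group 1: 'c' x 3 (positions 0-2)
  Group 2: 'a' x 5 (positions 3-7)
Total groups: 2

2


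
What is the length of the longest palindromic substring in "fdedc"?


Input: "fdedc"
Checking substrings for palindromes:
  [1:4] "ded" (len 3) => palindrome
Longest palindromic substring: "ded" with length 3

3


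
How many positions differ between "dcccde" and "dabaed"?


Comparing "dcccde" and "dabaed" position by position:
  Position 0: 'd' vs 'd' => same
  Position 1: 'c' vs 'a' => DIFFER
  Position 2: 'c' vs 'b' => DIFFER
  Position 3: 'c' vs 'a' => DIFFER
  Position 4: 'd' vs 'e' => DIFFER
  Position 5: 'e' vs 'd' => DIFFER
Positions that differ: 5

5
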